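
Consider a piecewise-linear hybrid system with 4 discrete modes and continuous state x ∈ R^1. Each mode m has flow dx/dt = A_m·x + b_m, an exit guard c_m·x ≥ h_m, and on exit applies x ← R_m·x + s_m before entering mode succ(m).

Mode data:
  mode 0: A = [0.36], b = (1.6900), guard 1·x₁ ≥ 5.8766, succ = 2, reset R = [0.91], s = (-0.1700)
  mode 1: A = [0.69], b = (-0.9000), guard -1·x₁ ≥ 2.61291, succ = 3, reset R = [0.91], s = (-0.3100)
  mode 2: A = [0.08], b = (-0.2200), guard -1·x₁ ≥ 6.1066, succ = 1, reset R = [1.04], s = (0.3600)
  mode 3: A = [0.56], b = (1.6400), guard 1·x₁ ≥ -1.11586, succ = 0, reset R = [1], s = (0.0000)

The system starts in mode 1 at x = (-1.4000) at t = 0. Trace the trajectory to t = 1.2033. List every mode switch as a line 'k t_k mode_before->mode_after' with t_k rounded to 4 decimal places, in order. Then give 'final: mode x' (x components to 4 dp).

Mode 1: guard c·x = 2.6129 hit at Δt = 0.5370 (t = 0.5370), x⁻ = (-2.6129) → reset → x⁺ = (-2.6877), jump to mode 3
Mode 3: flow for 0.6663 to horizon, guard not reached → x = (-2.5788)

1 0.5370 1->3
final: 3 -2.5788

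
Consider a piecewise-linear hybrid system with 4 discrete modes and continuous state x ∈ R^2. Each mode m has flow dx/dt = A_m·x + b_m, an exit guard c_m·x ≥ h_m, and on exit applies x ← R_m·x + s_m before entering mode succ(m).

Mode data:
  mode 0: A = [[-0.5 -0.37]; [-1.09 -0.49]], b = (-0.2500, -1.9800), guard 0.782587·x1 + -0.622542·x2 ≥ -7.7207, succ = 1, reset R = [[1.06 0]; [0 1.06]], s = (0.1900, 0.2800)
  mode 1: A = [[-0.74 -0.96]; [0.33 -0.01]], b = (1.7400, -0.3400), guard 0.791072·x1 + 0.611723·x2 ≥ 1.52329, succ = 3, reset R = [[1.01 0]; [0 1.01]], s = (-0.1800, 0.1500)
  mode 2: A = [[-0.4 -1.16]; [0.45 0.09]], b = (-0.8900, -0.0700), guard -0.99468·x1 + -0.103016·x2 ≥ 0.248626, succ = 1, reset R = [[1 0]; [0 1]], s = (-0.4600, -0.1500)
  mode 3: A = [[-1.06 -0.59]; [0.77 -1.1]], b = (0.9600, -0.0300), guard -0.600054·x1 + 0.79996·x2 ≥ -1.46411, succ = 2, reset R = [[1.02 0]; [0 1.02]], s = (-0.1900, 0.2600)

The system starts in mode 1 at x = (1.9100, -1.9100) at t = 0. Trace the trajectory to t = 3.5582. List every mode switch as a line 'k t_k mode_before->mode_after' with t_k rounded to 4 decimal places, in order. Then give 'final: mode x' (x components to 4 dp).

Mode 1: guard c·x = 1.5233 hit at Δt = 0.7862 (t = 0.7862), x⁻ = (3.0814, -1.4947) → reset → x⁺ = (2.9323, -1.3597), jump to mode 3
Mode 3: guard c·x = -1.4641 hit at Δt = 0.4582 (t = 1.2444), x⁻ = (2.2848, -0.1164) → reset → x⁺ = (2.1405, 0.1413), jump to mode 2
Mode 2: guard c·x = 0.2486 hit at Δt = 1.3462 (t = 2.5906), x⁻ = (-0.3154, 0.6321) → reset → x⁺ = (-0.7754, 0.4821), jump to mode 1
Mode 1: flow for 0.9676 to horizon, guard not reached → x = (0.6518, 0.1498)

1 0.7862 1->3
2 1.2444 3->2
3 2.5906 2->1
final: 1 0.6518 0.1498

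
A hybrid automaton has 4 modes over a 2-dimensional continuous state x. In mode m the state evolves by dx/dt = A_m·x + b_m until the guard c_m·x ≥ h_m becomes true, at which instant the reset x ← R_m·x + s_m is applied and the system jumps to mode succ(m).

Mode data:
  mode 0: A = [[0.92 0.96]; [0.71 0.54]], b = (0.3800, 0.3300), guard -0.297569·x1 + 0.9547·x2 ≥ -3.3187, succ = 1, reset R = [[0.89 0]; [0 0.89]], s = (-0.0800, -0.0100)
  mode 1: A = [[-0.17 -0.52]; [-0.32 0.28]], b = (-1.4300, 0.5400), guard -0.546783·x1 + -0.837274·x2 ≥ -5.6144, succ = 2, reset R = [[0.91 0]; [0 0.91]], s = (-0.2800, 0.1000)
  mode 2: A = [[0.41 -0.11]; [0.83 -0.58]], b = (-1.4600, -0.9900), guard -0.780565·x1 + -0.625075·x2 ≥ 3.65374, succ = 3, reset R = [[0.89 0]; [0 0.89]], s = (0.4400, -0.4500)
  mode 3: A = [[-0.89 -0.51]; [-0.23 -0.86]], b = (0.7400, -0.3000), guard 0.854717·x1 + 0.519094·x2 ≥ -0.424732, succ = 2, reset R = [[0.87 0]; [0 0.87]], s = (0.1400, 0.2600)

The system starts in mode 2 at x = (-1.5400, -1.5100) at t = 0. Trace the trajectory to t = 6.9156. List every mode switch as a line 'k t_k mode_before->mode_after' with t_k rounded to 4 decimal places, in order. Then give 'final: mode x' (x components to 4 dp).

Mode 2: guard c·x = 3.6537 hit at Δt = 0.5660 (t = 0.5660), x⁻ = (-2.7372, -2.4272) → reset → x⁺ = (-1.9961, -2.6102), jump to mode 3
Mode 3: guard c·x = -0.4247 hit at Δt = 1.0062 (t = 1.5722), x⁻ = (0.2459, -1.2232) → reset → x⁺ = (0.3540, -0.8041), jump to mode 2
Mode 2: guard c·x = 3.6537 hit at Δt = 1.7602 (t = 3.3324), x⁻ = (-2.6565, -2.5280) → reset → x⁺ = (-1.9243, -2.6999), jump to mode 3
Mode 3: guard c·x = -0.4247 hit at Δt = 0.9922 (t = 4.3247), x⁻ = (0.2807, -1.2803) → reset → x⁺ = (0.3842, -0.8539), jump to mode 2
Mode 2: guard c·x = 3.6537 hit at Δt = 1.7847 (t = 6.1093), x⁻ = (-2.6457, -2.5415) → reset → x⁺ = (-1.9146, -2.7119), jump to mode 3
Mode 3: flow for 0.8063 to horizon, guard not reached → x = (0.0494, -1.4412)

1 0.5660 2->3
2 1.5722 3->2
3 3.3324 2->3
4 4.3247 3->2
5 6.1093 2->3
final: 3 0.0494 -1.4412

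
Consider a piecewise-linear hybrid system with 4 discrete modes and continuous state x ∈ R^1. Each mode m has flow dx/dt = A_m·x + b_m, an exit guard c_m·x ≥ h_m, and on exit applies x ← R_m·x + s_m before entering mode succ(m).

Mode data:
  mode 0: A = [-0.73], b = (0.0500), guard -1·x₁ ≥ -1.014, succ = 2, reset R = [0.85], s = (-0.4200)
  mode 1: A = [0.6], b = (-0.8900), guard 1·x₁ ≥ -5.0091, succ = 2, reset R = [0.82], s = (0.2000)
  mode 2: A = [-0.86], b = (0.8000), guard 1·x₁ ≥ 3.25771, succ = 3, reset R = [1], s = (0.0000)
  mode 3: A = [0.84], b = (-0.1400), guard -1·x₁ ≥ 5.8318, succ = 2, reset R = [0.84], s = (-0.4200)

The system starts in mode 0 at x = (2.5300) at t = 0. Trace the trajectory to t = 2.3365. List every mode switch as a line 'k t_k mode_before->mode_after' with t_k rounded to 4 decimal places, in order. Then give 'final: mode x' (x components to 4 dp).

Mode 0: guard c·x = -1.0140 hit at Δt = 1.3107 (t = 1.3107), x⁻ = (1.0140) → reset → x⁺ = (0.4419), jump to mode 2
Mode 2: flow for 1.0258 to horizon, guard not reached → x = (0.7281)

1 1.3107 0->2
final: 2 0.7281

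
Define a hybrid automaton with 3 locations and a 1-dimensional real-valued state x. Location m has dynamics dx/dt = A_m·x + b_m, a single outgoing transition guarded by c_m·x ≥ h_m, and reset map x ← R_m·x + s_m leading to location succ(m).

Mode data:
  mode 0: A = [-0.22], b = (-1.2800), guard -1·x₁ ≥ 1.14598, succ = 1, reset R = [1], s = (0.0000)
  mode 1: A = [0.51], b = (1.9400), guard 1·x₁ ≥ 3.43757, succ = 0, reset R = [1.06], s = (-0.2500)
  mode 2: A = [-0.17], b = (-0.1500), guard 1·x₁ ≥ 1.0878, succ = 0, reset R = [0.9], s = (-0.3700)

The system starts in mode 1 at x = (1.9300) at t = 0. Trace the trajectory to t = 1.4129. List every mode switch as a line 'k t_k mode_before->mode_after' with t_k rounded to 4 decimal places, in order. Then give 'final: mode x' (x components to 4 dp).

1 0.4577 1->0
final: 0 1.6479

Mode 1: guard c·x = 3.4376 hit at Δt = 0.4577 (t = 0.4577), x⁻ = (3.4376) → reset → x⁺ = (3.3938), jump to mode 0
Mode 0: flow for 0.9552 to horizon, guard not reached → x = (1.6479)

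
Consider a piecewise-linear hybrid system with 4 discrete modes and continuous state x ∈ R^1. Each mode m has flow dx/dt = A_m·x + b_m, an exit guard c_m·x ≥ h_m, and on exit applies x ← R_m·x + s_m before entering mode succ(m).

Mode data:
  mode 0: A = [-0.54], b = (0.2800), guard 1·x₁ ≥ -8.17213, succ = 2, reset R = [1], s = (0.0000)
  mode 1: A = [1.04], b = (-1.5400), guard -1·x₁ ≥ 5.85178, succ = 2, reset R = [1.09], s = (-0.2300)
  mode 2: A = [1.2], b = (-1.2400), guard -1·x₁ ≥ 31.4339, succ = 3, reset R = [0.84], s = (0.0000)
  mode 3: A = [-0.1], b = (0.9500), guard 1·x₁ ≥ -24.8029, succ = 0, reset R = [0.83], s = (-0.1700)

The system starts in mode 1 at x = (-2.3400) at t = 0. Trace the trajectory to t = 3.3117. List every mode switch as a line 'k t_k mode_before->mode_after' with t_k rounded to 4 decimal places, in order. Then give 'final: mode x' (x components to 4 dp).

1 0.6268 1->2
2 1.8323 2->3
3 2.2886 3->0
final: 0 -11.7259

Mode 1: guard c·x = 5.8518 hit at Δt = 0.6268 (t = 0.6268), x⁻ = (-5.8518) → reset → x⁺ = (-6.6084), jump to mode 2
Mode 2: guard c·x = 31.4339 hit at Δt = 1.2055 (t = 1.8323), x⁻ = (-31.4339) → reset → x⁺ = (-26.4045), jump to mode 3
Mode 3: guard c·x = -24.8029 hit at Δt = 0.4563 (t = 2.2886), x⁻ = (-24.8029) → reset → x⁺ = (-20.7564), jump to mode 0
Mode 0: flow for 1.0231 to horizon, guard not reached → x = (-11.7259)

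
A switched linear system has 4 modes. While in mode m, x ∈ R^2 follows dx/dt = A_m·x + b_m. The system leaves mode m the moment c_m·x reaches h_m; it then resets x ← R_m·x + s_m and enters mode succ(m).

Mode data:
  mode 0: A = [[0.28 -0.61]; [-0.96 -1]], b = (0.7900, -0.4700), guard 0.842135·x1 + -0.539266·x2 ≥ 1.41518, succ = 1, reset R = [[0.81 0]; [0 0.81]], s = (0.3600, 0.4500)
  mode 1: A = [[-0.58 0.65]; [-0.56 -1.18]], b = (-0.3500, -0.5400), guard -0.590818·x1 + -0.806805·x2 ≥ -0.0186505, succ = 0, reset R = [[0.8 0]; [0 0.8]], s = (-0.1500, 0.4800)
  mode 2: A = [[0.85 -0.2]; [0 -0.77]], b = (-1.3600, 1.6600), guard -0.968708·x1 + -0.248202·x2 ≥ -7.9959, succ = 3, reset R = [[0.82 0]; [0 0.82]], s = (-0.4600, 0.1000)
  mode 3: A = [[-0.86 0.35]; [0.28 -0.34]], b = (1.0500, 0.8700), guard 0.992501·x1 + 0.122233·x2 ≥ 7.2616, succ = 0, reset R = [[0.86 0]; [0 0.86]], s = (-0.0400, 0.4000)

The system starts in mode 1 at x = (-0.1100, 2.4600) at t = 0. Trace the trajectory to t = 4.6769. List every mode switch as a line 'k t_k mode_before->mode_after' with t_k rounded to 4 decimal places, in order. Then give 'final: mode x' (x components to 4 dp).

1 1.4884 1->0
2 2.8785 0->1
3 3.4381 1->0
4 4.1623 0->1
final: 1 0.7894 -0.4694

Mode 1: guard c·x = -0.0187 hit at Δt = 1.4884 (t = 1.4884), x⁻ = (0.0629, -0.0230) → reset → x⁺ = (-0.0997, 0.4616), jump to mode 0
Mode 0: guard c·x = 1.4152 hit at Δt = 1.3901 (t = 2.8785), x⁻ = (1.2482, -0.6750) → reset → x⁺ = (1.3711, -0.0967), jump to mode 1
Mode 1: guard c·x = -0.0187 hit at Δt = 0.5596 (t = 3.4381), x⁻ = (0.7156, -0.5009) → reset → x⁺ = (0.4225, 0.0793), jump to mode 0
Mode 0: guard c·x = 1.4152 hit at Δt = 0.7242 (t = 4.1623), x⁻ = (1.2773, -0.6296) → reset → x⁺ = (1.3946, -0.0600), jump to mode 1
Mode 1: flow for 0.5146 to horizon, guard not reached → x = (0.7894, -0.4694)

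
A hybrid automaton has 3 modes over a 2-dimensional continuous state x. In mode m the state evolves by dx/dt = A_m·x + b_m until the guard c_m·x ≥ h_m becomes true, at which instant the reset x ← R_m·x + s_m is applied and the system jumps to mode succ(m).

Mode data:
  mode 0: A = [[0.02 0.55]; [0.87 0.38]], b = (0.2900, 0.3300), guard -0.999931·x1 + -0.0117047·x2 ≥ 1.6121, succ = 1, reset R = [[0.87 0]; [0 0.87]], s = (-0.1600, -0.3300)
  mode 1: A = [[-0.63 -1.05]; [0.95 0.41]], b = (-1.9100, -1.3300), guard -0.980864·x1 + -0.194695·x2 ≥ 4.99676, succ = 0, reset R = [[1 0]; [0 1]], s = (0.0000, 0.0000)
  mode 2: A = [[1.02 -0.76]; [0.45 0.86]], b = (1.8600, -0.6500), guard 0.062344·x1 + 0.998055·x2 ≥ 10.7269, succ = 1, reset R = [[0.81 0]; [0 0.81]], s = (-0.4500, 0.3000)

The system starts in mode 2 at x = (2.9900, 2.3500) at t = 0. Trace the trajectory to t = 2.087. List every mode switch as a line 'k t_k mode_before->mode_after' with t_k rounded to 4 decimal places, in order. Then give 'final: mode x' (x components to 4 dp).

1 1.2707 2->1
final: 1 -5.2413 10.6489

Mode 2: guard c·x = 10.7269 hit at Δt = 1.2707 (t = 1.2707), x⁻ = (6.5647, 10.3377) → reset → x⁺ = (4.8674, 8.6736), jump to mode 1
Mode 1: flow for 0.8163 to horizon, guard not reached → x = (-5.2413, 10.6489)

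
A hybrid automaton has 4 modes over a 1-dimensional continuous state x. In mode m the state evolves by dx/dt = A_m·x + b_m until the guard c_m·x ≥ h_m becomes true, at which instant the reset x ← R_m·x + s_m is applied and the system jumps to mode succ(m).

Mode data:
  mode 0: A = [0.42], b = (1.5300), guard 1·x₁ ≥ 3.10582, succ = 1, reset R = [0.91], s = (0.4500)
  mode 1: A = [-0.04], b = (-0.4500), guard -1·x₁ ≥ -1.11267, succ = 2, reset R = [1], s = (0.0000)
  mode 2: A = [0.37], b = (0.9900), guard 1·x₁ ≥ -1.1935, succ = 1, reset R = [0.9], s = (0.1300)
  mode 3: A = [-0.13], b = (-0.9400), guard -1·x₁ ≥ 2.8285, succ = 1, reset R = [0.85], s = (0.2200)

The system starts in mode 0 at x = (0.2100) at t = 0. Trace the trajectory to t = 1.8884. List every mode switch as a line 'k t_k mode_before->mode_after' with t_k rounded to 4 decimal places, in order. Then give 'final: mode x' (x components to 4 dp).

Mode 0: guard c·x = 3.1058 hit at Δt = 1.3346 (t = 1.3346), x⁻ = (3.1058) → reset → x⁺ = (3.2763), jump to mode 1
Mode 1: flow for 0.5538 to horizon, guard not reached → x = (2.9580)

1 1.3346 0->1
final: 1 2.9580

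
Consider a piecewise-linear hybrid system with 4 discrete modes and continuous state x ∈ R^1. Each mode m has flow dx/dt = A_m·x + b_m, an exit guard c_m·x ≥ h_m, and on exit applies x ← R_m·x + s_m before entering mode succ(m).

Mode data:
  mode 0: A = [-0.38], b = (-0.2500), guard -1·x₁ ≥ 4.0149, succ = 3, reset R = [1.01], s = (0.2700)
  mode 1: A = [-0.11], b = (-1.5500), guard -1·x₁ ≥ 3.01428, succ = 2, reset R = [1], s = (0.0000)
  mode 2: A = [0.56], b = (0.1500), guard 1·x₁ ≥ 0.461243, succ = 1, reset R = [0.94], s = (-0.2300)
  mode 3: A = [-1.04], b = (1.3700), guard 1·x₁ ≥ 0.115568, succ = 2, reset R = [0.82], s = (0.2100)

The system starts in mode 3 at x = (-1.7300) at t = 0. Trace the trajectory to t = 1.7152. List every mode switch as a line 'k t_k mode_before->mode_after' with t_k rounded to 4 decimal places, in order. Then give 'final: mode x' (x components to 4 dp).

1 0.8947 3->2
2 1.3261 2->1
final: 1 -0.3953

Mode 3: guard c·x = 0.1156 hit at Δt = 0.8947 (t = 0.8947), x⁻ = (0.1156) → reset → x⁺ = (0.3048), jump to mode 2
Mode 2: guard c·x = 0.4612 hit at Δt = 0.4314 (t = 1.3261), x⁻ = (0.4612) → reset → x⁺ = (0.2036), jump to mode 1
Mode 1: flow for 0.3891 to horizon, guard not reached → x = (-0.3953)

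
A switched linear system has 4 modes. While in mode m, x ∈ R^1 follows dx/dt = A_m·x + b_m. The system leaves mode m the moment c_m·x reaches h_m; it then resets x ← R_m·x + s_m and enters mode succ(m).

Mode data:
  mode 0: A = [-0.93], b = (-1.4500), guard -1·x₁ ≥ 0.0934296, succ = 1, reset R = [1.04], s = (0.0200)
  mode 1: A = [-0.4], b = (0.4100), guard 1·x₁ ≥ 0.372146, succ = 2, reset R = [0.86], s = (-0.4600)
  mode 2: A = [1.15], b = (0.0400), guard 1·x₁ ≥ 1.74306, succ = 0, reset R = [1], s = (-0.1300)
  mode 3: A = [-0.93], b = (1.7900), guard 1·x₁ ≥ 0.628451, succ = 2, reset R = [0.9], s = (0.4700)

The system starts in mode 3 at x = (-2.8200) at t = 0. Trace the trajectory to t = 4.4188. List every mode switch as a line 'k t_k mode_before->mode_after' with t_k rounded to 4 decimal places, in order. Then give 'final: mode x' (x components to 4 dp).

1 1.3952 3->2
2 1.8364 2->0
3 2.6666 0->1
4 3.9758 1->2
final: 2 -0.2098

Mode 3: guard c·x = 0.6285 hit at Δt = 1.3952 (t = 1.3952), x⁻ = (0.6285) → reset → x⁺ = (1.0356), jump to mode 2
Mode 2: guard c·x = 1.7431 hit at Δt = 0.4412 (t = 1.8364), x⁻ = (1.7431) → reset → x⁺ = (1.6131), jump to mode 0
Mode 0: guard c·x = 0.0934 hit at Δt = 0.8302 (t = 2.6666), x⁻ = (-0.0934) → reset → x⁺ = (-0.0772), jump to mode 1
Mode 1: guard c·x = 0.3721 hit at Δt = 1.3092 (t = 3.9758), x⁻ = (0.3721) → reset → x⁺ = (-0.1400), jump to mode 2
Mode 2: flow for 0.4430 to horizon, guard not reached → x = (-0.2098)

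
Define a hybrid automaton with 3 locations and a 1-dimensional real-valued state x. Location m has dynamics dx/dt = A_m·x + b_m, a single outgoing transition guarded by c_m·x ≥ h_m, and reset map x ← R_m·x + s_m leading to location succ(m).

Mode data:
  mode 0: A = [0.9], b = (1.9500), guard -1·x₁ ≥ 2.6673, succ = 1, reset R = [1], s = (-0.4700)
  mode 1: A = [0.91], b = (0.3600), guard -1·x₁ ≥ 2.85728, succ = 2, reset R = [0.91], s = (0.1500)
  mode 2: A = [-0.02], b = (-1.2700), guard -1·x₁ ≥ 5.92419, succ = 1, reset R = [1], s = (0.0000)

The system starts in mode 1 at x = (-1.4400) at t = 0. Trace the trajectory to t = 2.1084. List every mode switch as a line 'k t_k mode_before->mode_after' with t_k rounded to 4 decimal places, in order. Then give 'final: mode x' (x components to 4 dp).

Mode 1: guard c·x = 2.8573 hit at Δt = 0.9422 (t = 0.9422), x⁻ = (-2.8573) → reset → x⁺ = (-2.4501), jump to mode 2
Mode 2: flow for 1.1662 to horizon, guard not reached → x = (-3.8576)

1 0.9422 1->2
final: 2 -3.8576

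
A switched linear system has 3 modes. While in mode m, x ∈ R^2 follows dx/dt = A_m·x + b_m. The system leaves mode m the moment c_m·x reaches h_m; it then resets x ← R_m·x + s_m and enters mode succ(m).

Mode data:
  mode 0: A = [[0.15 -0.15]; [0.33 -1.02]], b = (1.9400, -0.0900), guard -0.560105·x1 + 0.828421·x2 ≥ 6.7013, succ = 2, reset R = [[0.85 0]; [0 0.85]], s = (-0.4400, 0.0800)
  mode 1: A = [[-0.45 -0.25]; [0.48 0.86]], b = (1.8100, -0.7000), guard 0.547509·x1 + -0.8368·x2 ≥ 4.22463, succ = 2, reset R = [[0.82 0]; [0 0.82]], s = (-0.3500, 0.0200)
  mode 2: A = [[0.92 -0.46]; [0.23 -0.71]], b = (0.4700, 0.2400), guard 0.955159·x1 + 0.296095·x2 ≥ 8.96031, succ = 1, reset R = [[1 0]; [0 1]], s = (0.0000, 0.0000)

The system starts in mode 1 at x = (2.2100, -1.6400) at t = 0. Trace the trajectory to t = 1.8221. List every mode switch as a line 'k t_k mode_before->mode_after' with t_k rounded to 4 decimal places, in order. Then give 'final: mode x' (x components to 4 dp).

Mode 1: guard c·x = 4.2246 hit at Δt = 0.9758 (t = 0.9758), x⁻ = (3.3013, -2.8885) → reset → x⁺ = (2.3571, -2.3486), jump to mode 2
Mode 2: flow for 0.8463 to horizon, guard not reached → x = (6.6257, -0.4783)

1 0.9758 1->2
final: 2 6.6257 -0.4783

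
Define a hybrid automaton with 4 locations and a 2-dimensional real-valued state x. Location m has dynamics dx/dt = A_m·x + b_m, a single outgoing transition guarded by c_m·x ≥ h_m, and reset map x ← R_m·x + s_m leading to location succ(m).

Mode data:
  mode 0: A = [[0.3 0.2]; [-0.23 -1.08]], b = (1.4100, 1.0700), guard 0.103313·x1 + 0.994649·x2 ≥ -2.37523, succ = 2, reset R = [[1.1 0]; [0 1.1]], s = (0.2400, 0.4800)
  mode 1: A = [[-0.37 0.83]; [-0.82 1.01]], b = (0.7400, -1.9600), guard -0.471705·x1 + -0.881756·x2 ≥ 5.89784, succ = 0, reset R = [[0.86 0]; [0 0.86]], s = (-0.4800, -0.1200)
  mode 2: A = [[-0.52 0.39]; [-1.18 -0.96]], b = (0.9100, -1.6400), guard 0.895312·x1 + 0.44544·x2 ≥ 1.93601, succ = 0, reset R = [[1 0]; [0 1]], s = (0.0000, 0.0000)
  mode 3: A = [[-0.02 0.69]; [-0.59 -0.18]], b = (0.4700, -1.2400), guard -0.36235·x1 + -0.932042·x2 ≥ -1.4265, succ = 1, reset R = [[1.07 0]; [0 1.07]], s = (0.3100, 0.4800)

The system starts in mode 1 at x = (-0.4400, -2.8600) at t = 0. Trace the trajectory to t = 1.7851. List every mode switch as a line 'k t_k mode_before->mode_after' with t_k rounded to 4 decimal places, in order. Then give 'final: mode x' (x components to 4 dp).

1 0.5366 1->0
2 1.0820 0->2
final: 2 -1.0488 -0.9761

Mode 1: guard c·x = 5.8978 hit at Δt = 0.5366 (t = 0.5366), x⁻ = (-1.7280, -5.7643) → reset → x⁺ = (-1.9661, -5.0773), jump to mode 0
Mode 0: guard c·x = -2.3752 hit at Δt = 0.5454 (t = 1.0820), x⁻ = (-1.8986, -2.1908) → reset → x⁺ = (-1.8485, -1.9299), jump to mode 2
Mode 2: flow for 0.7031 to horizon, guard not reached → x = (-1.0488, -0.9761)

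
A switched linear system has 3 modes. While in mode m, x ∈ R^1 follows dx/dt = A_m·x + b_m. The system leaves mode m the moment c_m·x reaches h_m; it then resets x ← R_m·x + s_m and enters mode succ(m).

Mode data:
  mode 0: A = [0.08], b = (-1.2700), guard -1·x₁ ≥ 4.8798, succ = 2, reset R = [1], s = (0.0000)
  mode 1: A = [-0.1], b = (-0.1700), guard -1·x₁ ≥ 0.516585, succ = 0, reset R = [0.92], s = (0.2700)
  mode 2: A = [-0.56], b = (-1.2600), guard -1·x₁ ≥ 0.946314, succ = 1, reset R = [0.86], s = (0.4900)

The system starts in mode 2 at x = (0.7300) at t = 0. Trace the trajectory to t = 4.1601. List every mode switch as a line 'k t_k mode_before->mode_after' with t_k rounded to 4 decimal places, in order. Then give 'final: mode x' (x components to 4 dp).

1 1.4763 2->1
2 2.9853 1->0
final: 0 -1.7898

Mode 2: guard c·x = 0.9463 hit at Δt = 1.4763 (t = 1.4763), x⁻ = (-0.9463) → reset → x⁺ = (-0.3238), jump to mode 1
Mode 1: guard c·x = 0.5166 hit at Δt = 1.5090 (t = 2.9853), x⁻ = (-0.5166) → reset → x⁺ = (-0.2053), jump to mode 0
Mode 0: flow for 1.1748 to horizon, guard not reached → x = (-1.7898)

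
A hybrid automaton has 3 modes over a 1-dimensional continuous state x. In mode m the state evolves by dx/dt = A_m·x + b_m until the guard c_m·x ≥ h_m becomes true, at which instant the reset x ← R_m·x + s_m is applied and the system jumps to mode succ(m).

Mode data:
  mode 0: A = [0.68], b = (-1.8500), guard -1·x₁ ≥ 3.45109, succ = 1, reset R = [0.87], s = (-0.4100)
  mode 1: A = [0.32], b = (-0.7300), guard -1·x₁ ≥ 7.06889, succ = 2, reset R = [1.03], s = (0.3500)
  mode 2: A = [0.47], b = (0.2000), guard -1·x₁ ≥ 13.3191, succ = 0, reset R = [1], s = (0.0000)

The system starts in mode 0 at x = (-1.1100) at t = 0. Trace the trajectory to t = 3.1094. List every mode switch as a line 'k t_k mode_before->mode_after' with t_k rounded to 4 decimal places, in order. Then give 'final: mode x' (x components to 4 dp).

1 0.7014 0->1
2 2.2515 1->2
final: 2 -10.1617

Mode 0: guard c·x = 3.4511 hit at Δt = 0.7014 (t = 0.7014), x⁻ = (-3.4511) → reset → x⁺ = (-3.4124), jump to mode 1
Mode 1: guard c·x = 7.0689 hit at Δt = 1.5501 (t = 2.2515), x⁻ = (-7.0689) → reset → x⁺ = (-6.9310), jump to mode 2
Mode 2: flow for 0.8579 to horizon, guard not reached → x = (-10.1617)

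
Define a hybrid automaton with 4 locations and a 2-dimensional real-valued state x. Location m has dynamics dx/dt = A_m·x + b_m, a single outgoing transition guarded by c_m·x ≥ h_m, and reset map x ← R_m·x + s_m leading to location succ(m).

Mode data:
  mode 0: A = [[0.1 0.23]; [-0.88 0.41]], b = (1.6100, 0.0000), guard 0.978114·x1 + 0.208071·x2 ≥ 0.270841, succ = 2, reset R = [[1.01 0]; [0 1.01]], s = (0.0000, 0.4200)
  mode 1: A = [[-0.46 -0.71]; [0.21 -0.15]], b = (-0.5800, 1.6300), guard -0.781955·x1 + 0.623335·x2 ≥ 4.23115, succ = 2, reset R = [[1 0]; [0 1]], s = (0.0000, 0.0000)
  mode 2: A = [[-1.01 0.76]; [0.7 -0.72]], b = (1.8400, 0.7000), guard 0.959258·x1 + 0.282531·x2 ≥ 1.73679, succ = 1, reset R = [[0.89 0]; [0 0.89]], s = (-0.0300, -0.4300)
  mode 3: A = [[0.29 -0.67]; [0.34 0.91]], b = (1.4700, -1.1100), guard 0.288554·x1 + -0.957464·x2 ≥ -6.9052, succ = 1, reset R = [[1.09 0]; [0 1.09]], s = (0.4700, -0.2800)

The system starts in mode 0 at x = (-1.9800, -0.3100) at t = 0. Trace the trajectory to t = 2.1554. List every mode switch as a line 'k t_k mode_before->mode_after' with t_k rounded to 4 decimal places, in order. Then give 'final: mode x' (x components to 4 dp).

Mode 0: guard c·x = 0.2708 hit at Δt = 1.2490 (t = 1.2490), x⁻ = (0.0491, 1.0710) → reset → x⁺ = (0.0496, 1.5017), jump to mode 2
Mode 2: guard c·x = 1.7368 hit at Δt = 0.5828 (t = 1.8318), x⁻ = (1.3432, 1.5869) → reset → x⁺ = (1.1654, 0.9824), jump to mode 1
Mode 1: flow for 0.3236 to horizon, guard not reached → x = (0.5614, 1.5080)

1 1.2490 0->2
2 1.8318 2->1
final: 1 0.5614 1.5080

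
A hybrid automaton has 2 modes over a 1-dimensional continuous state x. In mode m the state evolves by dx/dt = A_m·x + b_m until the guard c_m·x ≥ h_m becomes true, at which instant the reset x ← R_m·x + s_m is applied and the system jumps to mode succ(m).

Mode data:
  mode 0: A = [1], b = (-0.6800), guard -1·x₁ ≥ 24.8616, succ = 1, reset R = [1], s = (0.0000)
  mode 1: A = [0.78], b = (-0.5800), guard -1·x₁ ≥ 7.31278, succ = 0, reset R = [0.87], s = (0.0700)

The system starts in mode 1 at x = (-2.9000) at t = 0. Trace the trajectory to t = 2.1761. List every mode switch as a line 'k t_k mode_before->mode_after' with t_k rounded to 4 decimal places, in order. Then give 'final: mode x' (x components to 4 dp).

1 1.0173 1->0
final: 0 -21.5339

Mode 1: guard c·x = 7.3128 hit at Δt = 1.0173 (t = 1.0173), x⁻ = (-7.3128) → reset → x⁺ = (-6.2921), jump to mode 0
Mode 0: flow for 1.1588 to horizon, guard not reached → x = (-21.5339)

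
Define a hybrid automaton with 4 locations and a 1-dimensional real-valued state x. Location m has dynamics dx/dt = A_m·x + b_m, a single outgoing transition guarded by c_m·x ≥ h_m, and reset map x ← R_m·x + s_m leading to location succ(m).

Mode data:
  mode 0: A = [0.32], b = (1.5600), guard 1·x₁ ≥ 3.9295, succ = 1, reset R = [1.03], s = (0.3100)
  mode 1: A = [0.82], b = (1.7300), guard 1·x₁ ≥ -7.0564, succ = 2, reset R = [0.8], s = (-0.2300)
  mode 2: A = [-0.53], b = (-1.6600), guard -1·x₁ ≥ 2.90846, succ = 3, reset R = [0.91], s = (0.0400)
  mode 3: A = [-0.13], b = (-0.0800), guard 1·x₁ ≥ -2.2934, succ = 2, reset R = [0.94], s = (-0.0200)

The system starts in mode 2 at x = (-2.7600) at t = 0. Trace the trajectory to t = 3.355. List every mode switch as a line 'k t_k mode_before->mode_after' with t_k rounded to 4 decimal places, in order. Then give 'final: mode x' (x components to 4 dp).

Mode 2: guard c·x = 2.9085 hit at Δt = 0.9607 (t = 0.9607), x⁻ = (-2.9085) → reset → x⁺ = (-2.6067), jump to mode 3
Mode 3: guard c·x = -2.2934 hit at Δt = 1.3168 (t = 2.2775), x⁻ = (-2.2934) → reset → x⁺ = (-2.1758), jump to mode 2
Mode 2: flow for 1.0775 to horizon, guard not reached → x = (-2.5919)

1 0.9607 2->3
2 2.2775 3->2
final: 2 -2.5919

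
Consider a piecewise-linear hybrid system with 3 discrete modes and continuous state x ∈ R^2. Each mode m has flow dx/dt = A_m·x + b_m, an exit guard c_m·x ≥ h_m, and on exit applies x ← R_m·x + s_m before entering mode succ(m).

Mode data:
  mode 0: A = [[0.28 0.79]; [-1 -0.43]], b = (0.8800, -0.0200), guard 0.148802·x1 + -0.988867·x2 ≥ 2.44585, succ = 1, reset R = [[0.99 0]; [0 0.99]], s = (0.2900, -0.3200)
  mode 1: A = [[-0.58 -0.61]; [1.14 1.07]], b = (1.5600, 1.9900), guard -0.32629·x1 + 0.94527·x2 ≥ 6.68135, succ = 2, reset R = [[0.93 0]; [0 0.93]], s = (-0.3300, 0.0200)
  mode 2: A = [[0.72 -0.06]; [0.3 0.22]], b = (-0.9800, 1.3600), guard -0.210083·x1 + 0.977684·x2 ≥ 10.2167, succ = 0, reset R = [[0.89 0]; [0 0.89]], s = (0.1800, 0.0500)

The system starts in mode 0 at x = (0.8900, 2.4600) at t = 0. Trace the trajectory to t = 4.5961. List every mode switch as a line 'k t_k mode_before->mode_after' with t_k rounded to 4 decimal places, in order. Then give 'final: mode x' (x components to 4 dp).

1 1.5005 0->1
2 2.7277 1->2
3 3.6492 2->0
final: 0 7.9225 2.4144

Mode 0: guard c·x = 2.4459 hit at Δt = 1.5005 (t = 1.5005), x⁻ = (3.8420, -1.8953) → reset → x⁺ = (4.0936, -2.1963), jump to mode 1
Mode 1: guard c·x = 6.6814 hit at Δt = 1.2272 (t = 2.7277), x⁻ = (2.0252, 7.7673) → reset → x⁺ = (1.5534, 7.2435), jump to mode 2
Mode 2: guard c·x = 10.2167 hit at Δt = 0.9215 (t = 3.6492), x⁻ = (1.0499, 10.6755) → reset → x⁺ = (1.1144, 9.5512), jump to mode 0
Mode 0: flow for 0.9469 to horizon, guard not reached → x = (7.9225, 2.4144)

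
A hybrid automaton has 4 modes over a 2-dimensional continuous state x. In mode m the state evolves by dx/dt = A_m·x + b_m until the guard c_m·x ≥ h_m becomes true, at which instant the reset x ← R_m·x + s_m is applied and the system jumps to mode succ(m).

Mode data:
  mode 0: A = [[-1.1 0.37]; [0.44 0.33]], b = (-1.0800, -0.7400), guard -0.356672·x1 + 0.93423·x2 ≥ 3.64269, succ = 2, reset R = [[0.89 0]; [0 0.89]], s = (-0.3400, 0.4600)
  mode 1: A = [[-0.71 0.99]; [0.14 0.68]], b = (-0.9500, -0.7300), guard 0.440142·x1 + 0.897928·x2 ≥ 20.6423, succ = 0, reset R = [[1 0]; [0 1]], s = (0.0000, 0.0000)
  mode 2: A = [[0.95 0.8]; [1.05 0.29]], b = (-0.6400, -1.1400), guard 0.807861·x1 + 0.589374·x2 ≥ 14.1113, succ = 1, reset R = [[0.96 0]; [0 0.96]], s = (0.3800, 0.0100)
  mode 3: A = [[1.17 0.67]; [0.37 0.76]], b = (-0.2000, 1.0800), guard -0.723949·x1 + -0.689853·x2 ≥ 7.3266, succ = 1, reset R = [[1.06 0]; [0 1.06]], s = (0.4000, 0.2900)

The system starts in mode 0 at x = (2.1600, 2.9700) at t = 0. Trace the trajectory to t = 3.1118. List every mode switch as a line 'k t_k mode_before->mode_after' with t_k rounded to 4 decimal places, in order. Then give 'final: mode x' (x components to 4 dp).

1 1.2139 0->2
2 2.4735 2->1
final: 1 12.3359 15.5284

Mode 0: guard c·x = 3.6427 hit at Δt = 1.2139 (t = 1.2139), x⁻ = (0.7694, 4.1929) → reset → x⁺ = (0.3448, 4.1917), jump to mode 2
Mode 2: guard c·x = 14.1113 hit at Δt = 1.2596 (t = 2.4735), x⁻ = (10.1441, 10.0383) → reset → x⁺ = (10.1183, 9.6467), jump to mode 1
Mode 1: flow for 0.6383 to horizon, guard not reached → x = (12.3359, 15.5284)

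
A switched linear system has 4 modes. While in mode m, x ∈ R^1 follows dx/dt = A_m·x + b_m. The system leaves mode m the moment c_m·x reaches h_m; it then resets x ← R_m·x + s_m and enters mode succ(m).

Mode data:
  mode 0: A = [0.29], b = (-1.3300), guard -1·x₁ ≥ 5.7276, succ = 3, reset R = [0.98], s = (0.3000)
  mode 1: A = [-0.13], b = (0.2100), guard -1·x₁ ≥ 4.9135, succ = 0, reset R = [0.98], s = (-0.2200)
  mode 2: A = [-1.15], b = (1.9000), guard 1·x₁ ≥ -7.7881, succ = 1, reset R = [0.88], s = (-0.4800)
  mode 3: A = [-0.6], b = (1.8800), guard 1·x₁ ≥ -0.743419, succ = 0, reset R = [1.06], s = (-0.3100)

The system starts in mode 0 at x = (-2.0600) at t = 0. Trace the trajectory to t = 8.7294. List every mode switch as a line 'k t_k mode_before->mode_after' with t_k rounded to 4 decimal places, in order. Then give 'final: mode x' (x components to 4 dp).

1 1.5153 0->3
2 2.8132 3->0
3 4.8676 0->3
4 6.1655 3->0
5 8.2200 0->3
final: 3 -3.0886

Mode 0: guard c·x = 5.7276 hit at Δt = 1.5153 (t = 1.5153), x⁻ = (-5.7276) → reset → x⁺ = (-5.3130), jump to mode 3
Mode 3: guard c·x = -0.7434 hit at Δt = 1.2979 (t = 2.8132), x⁻ = (-0.7434) → reset → x⁺ = (-1.0980), jump to mode 0
Mode 0: guard c·x = 5.7276 hit at Δt = 2.0544 (t = 4.8676), x⁻ = (-5.7276) → reset → x⁺ = (-5.3130), jump to mode 3
Mode 3: guard c·x = -0.7434 hit at Δt = 1.2979 (t = 6.1655), x⁻ = (-0.7434) → reset → x⁺ = (-1.0980), jump to mode 0
Mode 0: guard c·x = 5.7276 hit at Δt = 2.0544 (t = 8.2200), x⁻ = (-5.7276) → reset → x⁺ = (-5.3130), jump to mode 3
Mode 3: flow for 0.5094 to horizon, guard not reached → x = (-3.0886)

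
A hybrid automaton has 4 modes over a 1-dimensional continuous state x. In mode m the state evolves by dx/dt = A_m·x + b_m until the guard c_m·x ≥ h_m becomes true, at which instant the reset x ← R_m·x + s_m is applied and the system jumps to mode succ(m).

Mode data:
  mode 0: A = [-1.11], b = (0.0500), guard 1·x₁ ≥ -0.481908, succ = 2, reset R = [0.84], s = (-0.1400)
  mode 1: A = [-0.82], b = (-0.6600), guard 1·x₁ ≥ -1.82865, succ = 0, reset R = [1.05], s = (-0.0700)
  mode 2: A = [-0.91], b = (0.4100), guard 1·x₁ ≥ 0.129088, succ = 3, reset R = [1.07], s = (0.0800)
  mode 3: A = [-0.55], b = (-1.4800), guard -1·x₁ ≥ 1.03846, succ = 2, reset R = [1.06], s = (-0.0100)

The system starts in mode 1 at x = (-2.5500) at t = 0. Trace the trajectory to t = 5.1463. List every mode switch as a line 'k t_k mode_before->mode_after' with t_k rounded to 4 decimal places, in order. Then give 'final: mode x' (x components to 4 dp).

1 0.6504 1->0
2 1.8677 0->2
3 3.1097 2->3
4 4.1380 3->2
final: 2 -0.1732

Mode 1: guard c·x = -1.8287 hit at Δt = 0.6504 (t = 0.6504), x⁻ = (-1.8287) → reset → x⁺ = (-1.9901), jump to mode 0
Mode 0: guard c·x = -0.4819 hit at Δt = 1.2173 (t = 1.8677), x⁻ = (-0.4819) → reset → x⁺ = (-0.5448), jump to mode 2
Mode 2: guard c·x = 0.1291 hit at Δt = 1.2420 (t = 3.1097), x⁻ = (0.1291) → reset → x⁺ = (0.2181), jump to mode 3
Mode 3: guard c·x = 1.0385 hit at Δt = 1.0283 (t = 4.1380), x⁻ = (-1.0385) → reset → x⁺ = (-1.1108), jump to mode 2
Mode 2: flow for 1.0083 to horizon, guard not reached → x = (-0.1732)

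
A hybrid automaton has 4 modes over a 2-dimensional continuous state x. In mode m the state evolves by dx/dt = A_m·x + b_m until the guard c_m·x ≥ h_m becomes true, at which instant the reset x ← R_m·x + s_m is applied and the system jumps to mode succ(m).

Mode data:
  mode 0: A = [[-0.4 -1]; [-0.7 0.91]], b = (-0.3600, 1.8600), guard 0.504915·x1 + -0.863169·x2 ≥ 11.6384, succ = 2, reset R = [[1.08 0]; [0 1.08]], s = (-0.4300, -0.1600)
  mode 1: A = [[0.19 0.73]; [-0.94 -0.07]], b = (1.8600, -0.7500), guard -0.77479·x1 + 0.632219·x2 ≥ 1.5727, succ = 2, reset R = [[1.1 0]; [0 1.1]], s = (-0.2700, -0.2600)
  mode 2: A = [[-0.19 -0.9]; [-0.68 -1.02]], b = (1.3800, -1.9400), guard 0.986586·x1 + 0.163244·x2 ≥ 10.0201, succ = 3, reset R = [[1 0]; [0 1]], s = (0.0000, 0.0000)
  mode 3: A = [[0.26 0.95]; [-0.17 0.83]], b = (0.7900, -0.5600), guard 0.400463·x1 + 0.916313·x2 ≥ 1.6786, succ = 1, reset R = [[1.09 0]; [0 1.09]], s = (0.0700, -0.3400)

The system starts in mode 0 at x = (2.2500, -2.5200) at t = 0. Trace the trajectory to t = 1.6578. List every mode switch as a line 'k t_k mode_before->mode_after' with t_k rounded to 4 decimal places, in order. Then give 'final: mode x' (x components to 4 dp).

1 1.3139 0->2
final: 2 9.6384 -9.6654

Mode 0: guard c·x = 11.6384 hit at Δt = 1.3139 (t = 1.3139), x⁻ = (6.4947, -9.6842) → reset → x⁺ = (6.5843, -10.6190), jump to mode 2
Mode 2: flow for 0.3439 to horizon, guard not reached → x = (9.6384, -9.6654)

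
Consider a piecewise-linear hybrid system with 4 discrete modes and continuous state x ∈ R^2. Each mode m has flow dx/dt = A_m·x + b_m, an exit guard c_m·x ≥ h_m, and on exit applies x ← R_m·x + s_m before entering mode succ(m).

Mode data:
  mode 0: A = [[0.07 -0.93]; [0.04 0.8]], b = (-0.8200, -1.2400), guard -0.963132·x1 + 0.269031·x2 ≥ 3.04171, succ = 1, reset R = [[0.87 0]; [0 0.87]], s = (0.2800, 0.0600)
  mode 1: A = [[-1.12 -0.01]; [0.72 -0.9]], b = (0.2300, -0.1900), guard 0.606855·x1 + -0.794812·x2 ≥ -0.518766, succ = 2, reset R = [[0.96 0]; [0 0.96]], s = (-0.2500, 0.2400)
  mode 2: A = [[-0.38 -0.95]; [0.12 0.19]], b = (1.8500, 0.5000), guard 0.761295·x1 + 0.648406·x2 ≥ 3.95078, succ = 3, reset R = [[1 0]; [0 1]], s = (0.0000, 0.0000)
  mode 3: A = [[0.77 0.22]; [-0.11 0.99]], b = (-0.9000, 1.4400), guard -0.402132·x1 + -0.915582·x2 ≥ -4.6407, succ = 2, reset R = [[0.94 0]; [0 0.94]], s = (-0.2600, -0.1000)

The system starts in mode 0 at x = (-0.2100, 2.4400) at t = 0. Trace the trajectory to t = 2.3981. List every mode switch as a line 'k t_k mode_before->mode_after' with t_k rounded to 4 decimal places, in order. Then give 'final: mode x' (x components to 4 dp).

1 0.6211 0->1
2 1.7767 1->2
final: 2 0.1428 1.0132

Mode 0: guard c·x = 3.0417 hit at Δt = 0.6211 (t = 0.6211), x⁻ = (-2.3269, 2.9758) → reset → x⁺ = (-1.7444, 2.6490), jump to mode 1
Mode 1: guard c·x = -0.5188 hit at Δt = 1.1556 (t = 1.7767), x⁻ = (-0.3357, 0.3964) → reset → x⁺ = (-0.5722, 0.6205), jump to mode 2
Mode 2: flow for 0.6214 to horizon, guard not reached → x = (0.1428, 1.0132)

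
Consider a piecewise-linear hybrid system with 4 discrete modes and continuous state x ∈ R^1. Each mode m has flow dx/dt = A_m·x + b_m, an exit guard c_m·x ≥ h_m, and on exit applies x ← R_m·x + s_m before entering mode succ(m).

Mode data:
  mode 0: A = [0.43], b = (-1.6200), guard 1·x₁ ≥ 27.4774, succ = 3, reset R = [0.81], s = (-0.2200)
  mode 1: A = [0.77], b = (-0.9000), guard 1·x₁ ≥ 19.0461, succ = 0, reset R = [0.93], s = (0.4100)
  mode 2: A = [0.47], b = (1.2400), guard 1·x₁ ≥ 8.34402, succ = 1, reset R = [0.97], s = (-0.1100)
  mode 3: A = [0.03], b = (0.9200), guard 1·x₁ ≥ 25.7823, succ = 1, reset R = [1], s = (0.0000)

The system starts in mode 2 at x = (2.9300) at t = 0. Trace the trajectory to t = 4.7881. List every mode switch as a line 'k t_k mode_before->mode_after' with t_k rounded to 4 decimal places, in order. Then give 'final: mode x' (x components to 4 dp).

Mode 2: guard c·x = 8.3440 hit at Δt = 1.4451 (t = 1.4451), x⁻ = (8.3440) → reset → x⁺ = (7.9837), jump to mode 1
Mode 1: guard c·x = 19.0461 hit at Δt = 1.2525 (t = 2.6976), x⁻ = (19.0461) → reset → x⁺ = (18.1229), jump to mode 0
Mode 0: guard c·x = 27.4774 hit at Δt = 1.1669 (t = 3.8645), x⁻ = (27.4774) → reset → x⁺ = (22.0367), jump to mode 3
Mode 3: flow for 0.9236 to horizon, guard not reached → x = (23.5174)

1 1.4451 2->1
2 2.6976 1->0
3 3.8645 0->3
final: 3 23.5174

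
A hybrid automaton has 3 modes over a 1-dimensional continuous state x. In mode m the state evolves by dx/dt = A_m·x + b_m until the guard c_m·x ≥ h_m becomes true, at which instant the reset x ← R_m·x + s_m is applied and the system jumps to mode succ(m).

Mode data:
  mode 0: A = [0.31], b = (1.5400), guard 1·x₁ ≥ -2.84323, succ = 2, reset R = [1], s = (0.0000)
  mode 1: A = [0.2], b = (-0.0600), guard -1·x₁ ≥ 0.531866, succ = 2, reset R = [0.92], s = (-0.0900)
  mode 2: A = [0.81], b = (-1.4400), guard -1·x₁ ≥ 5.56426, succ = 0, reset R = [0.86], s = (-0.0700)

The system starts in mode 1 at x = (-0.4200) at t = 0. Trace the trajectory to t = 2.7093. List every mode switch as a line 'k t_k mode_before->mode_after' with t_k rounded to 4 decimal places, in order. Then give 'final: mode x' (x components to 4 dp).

1 0.7221 1->2
2 2.1248 2->0
final: 0 -4.8329

Mode 1: guard c·x = 0.5319 hit at Δt = 0.7221 (t = 0.7221), x⁻ = (-0.5319) → reset → x⁺ = (-0.5793), jump to mode 2
Mode 2: guard c·x = 5.5643 hit at Δt = 1.4027 (t = 2.1248), x⁻ = (-5.5643) → reset → x⁺ = (-4.8553), jump to mode 0
Mode 0: flow for 0.5845 to horizon, guard not reached → x = (-4.8329)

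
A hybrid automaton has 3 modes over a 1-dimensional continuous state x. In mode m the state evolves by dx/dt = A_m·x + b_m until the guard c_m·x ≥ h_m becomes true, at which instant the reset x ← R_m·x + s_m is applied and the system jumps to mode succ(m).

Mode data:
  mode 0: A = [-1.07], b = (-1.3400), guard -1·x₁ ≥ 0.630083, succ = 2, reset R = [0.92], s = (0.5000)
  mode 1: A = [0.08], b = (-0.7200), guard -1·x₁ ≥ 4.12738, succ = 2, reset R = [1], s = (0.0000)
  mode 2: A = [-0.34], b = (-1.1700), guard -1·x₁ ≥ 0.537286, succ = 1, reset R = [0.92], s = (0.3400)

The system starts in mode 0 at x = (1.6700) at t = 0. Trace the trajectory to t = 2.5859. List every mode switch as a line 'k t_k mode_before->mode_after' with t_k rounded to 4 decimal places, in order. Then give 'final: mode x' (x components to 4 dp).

Mode 0: guard c·x = 0.6301 hit at Δt = 1.4456 (t = 1.4456), x⁻ = (-0.6301) → reset → x⁺ = (-0.0797), jump to mode 2
Mode 2: guard c·x = 0.5373 hit at Δt = 0.4304 (t = 1.8760), x⁻ = (-0.5373) → reset → x⁺ = (-0.1543), jump to mode 1
Mode 1: flow for 0.7099 to horizon, guard not reached → x = (-0.6892)

1 1.4456 0->2
2 1.8760 2->1
final: 1 -0.6892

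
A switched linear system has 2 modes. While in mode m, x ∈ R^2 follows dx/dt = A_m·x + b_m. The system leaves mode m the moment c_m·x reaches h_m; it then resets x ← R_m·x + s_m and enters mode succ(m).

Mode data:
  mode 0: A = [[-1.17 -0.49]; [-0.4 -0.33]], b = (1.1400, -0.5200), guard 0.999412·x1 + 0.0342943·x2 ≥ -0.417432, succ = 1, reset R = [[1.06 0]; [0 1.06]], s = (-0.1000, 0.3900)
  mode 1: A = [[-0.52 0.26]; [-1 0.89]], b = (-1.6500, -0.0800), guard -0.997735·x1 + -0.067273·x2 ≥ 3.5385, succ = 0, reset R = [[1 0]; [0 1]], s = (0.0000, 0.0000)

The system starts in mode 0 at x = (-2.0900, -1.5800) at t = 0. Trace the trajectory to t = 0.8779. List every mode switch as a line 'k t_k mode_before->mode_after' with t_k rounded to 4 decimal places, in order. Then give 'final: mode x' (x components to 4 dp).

1 0.5419 0->1
final: 1 -1.0124 -1.1555

Mode 0: guard c·x = -0.4174 hit at Δt = 0.5419 (t = 0.5419), x⁻ = (-0.3710, -1.3589) → reset → x⁺ = (-0.4933, -1.0505), jump to mode 1
Mode 1: flow for 0.3360 to horizon, guard not reached → x = (-1.0124, -1.1555)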